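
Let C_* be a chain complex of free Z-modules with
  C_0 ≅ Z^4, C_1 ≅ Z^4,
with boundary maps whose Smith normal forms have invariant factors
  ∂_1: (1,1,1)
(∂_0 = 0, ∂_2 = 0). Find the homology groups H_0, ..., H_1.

H_0 ≅ Z,  H_1 ≅ Z.

H_0: b_0 = 4 − 0 − 3 = 1; torsion from ∂_1 factors > 1: none. So H_0 ≅ Z.
H_1: b_1 = 4 − 3 − 0 = 1; torsion from ∂_2 factors > 1: none. So H_1 ≅ Z.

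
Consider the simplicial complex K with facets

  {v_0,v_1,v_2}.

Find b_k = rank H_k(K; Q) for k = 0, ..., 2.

b_0 = 1, b_1 = 0, b_2 = 0.

We work with the vertex ordering v_0 < v_1 < v_2. The simplices of K, each written with vertices in increasing order, are:

  0-simplices (3): [v_0], [v_1], [v_2]
  1-simplices (3): [v_0,v_1], [v_0,v_2], [v_1,v_2]
  2-simplices (1): [v_0,v_1,v_2]

so the chain groups are C_0 ≅ Z^3, C_1 ≅ Z^3, C_2 ≅ Z^1.

Boundary ∂_1: C_1 → C_0 sends each edge [p,q] (with p < q) to q − p. For instance
  ∂[v_0,v_1] = [v_1] − [v_0].
The 3×3 boundary matrix has rank 2 and Smith normal form diag(1,1).

Boundary ∂_2: C_2 → C_1 maps a triangle to the signed sum of its edges. For instance
  ∂[v_0,v_1,v_2] = [v_1,v_2] − [v_0,v_2] + [v_0,v_1].
This gives a 3×1 integer matrix of rank 1; reducing to Smith normal form yields diagonal entries (1).

Computing H_k = (kernel of ∂_k) / (image of ∂_{k+1}):

  H_0: rank C_0 − rank ∂_1 = 3 − 2 = 1, and the invariant factors of ∂_1 are all 1, so H_0 ≅ Z.
  H_1: rank ker ∂_1 − rank ∂_2 = (3 − 2) − 1 = 0, and the invariant factors of ∂_2 are all 1, so H_1 ≅ 0.
  H_2: rank ker ∂_2 − rank ∂_3 = (1 − 1) − 0 = 0, and there is no ∂_3, so H_2 ≅ 0.

As a check, the Euler characteristic is 3 − 3 + 1 = 1, which agrees with 1 − 0 + 0 = 1.

Hence the Betti numbers are b_0 = 1, b_1 = 0, b_2 = 0.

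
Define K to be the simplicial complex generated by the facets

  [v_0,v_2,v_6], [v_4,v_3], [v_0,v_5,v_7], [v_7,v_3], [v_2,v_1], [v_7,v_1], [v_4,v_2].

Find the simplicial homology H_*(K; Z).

H_0 ≅ Z,  H_1 ≅ Z^2,  H_2 = 0.

Fix the vertex order v_0 < v_1 < v_2 < v_3 < v_4 < v_5 < v_6 < v_7 and write every simplex with vertices in increasing order. Then dim K = 2 and the simplices of K are:

  0-simplices (8): [v_0], [v_1], [v_2], [v_3], [v_4], [v_5], [v_6], [v_7]
  1-simplices (11): [v_0,v_2], [v_0,v_5], [v_0,v_6], [v_0,v_7], [v_1,v_2], [v_1,v_7], [v_2,v_4], [v_2,v_6], [v_3,v_4], [v_3,v_7], [v_5,v_7]
  2-simplices (2): [v_0,v_2,v_6], [v_0,v_5,v_7]

so the chain groups are C_0 ≅ Z^8, C_1 ≅ Z^11, C_2 ≅ Z^2.

∂_1: C_1 → C_0 is given by ∂[p,q] = [q] − [p].
The resulting 8×11 matrix has rank 7, and its Smith normal form has invariant factors (1,1,1,1,1,1,1).

∂_2: C_2 → C_1 acts by ∂[p,q,r] = [q,r] − [p,r] + [p,q]. For instance
  ∂[v_0,v_5,v_7] = [v_5,v_7] − [v_0,v_7] + [v_0,v_5],
  ∂[v_0,v_2,v_6] = [v_2,v_6] − [v_0,v_6] + [v_0,v_2].
As a 11×2 matrix over Z this has rank 2, with invariant factors (1,1).

From H_k ≅ ker(∂_k) / im(∂_{k+1}) we obtain:

  H_0: rank C_0 − rank ∂_1 = 8 − 7 = 1, and the invariant factors of ∂_1 are all 1, so H_0 = Z.
  H_1: rank ker ∂_1 − rank ∂_2 = (11 − 7) − 2 = 2, and the invariant factors of ∂_2 are all 1, so H_1 = Z^2.
  H_2: rank ker ∂_2 − rank ∂_3 = (2 − 2) − 0 = 0, and there is no ∂_3, so H_2 = 0.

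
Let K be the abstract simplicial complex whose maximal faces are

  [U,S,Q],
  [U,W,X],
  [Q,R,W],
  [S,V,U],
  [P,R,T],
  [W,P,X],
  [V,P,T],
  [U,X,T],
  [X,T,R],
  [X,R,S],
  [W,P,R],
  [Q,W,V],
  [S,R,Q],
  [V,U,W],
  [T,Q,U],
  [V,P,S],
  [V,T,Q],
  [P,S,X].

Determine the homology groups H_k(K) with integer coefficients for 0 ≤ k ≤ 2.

H_0 = Z,  H_1 = Z ⊕ Z/2Z,  H_2 = 0.

Order the vertices as P < Q < R < S < T < U < V < W < X. Listing each simplex with vertices in this order, K has dimension 2 with simplices:

  0-simplices (9): P, Q, R, S, T, U, V, W, X
  1-simplices (27): PR, PS, PT, PV, PW, PX, QR, QS, QT, QU, QV, QW, RS, RT, RW, RX, SU, SV, SX, TU, TV, TX, UV, UW, UX, VW, WX
  2-simplices (18): PRT, PRW, PSV, PSX, PTV, PWX, QRS, QRW, QSU, QTU, QTV, QVW, RSX, RTX, SUV, TUX, UVW, UWX

so the chain groups are C_0 ≅ Z^9, C_1 ≅ Z^27, C_2 ≅ Z^18.

Boundary ∂_1: C_1 → C_0 sends each edge [p,q] (with p < q) to q − p.
As a 9×27 matrix over Z this has rank 8, with invariant factors (1,1,1,1,1,1,1,1).

Boundary ∂_2: C_2 → C_1 maps a triangle to the signed sum of its edges. For instance
  ∂QRW = RW − QW + QR,
  ∂PSV = SV − PV + PS.
The resulting 27×18 matrix has rank 18, and its Smith normal form has invariant factors (1,1,1,1,1,1,1,1,1,1,1,1,1,1,1,1,1,2).

Reading off H_k = ker ∂_k / im ∂_{k+1}:

  H_0: rank C_0 − rank ∂_1 = 9 − 8 = 1, and the invariant factors of ∂_1 are all 1, so H_0 = Z.
  H_1: rank ker ∂_1 − rank ∂_2 = (27 − 8) − 18 = 1, and ∂_2 has invariant factor 2 > 1, so H_1 = Z ⊕ Z/2Z.
  H_2: rank ker ∂_2 − rank ∂_3 = (18 − 18) − 0 = 0, and there is no ∂_3, so H_2 = 0.

As a check, the Euler characteristic is 9 − 27 + 18 = 0, which agrees with 1 − 1 + 0 = 0.
(K is a triangulation of the Klein bottle.)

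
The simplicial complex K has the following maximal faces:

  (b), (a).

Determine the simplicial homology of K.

We work with the vertex ordering a < b. The simplices of K, each written with vertices in increasing order, are:

  0-simplices (2): a, b

giving chain groups C_0 ≅ Z^2.

From H_k ≅ ker(∂_k) / im(∂_{k+1}) we obtain:

  H_0: rank C_0 − rank ∂_1 = 2 − 0 = 2, and there is no ∂_1, so H_0 = Z^2.

H_0 = Z^2.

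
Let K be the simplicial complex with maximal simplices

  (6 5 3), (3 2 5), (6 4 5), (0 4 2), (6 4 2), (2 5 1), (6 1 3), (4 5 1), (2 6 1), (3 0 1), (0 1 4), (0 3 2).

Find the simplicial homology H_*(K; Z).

H_0 = Z,  H_1 = Z/2,  H_2 = 0.

Take the total order 0 < 1 < 2 < 3 < 4 < 5 < 6 on the vertex set. Then K (dimension 2) consists of the simplices:

  0-simplices (7): [0], [1], [2], [3], [4], [5], [6]
  1-simplices (18): [0,1], [0,2], [0,3], [0,4], [1,2], [1,3], [1,4], [1,5], [1,6], [2,3], [2,4], [2,5], [2,6], [3,5], [3,6], [4,5], [4,6], [5,6]
  2-simplices (12): [0,1,3], [0,1,4], [0,2,3], [0,2,4], [1,2,5], [1,2,6], [1,3,6], [1,4,5], [2,3,5], [2,4,6], [3,5,6], [4,5,6]

giving chain groups C_0 ≅ Z^7, C_1 ≅ Z^18, C_2 ≅ Z^12.

Boundary ∂_1: C_1 → C_0 maps an edge to its endpoints' difference, ∂[p,q] = q − p. For instance
  ∂[0,1] = [1] − [0].
The resulting 7×18 matrix has rank 6, and its Smith normal form has invariant factors (1,1,1,1,1,1).

Boundary ∂_2: C_2 → C_1 acts by ∂[p,q,r] = [q,r] − [p,r] + [p,q]. For instance
  ∂[1,2,5] = [2,5] − [1,5] + [1,2],
  ∂[3,5,6] = [5,6] − [3,6] + [3,5].
As a 18×12 matrix over Z this has rank 12, with invariant factors (1,1,1,1,1,1,1,1,1,1,1,2).

Now H_k = ker ∂_k / im ∂_{k+1}, so:

  H_0: rank C_0 − rank ∂_1 = 7 − 6 = 1, and the invariant factors of ∂_1 are all 1, so H_0 ≅ Z.
  H_1: rank ker ∂_1 − rank ∂_2 = (18 − 6) − 12 = 0, and ∂_2 has invariant factor 2 > 1, so H_1 ≅ Z/2.
  H_2: rank ker ∂_2 − rank ∂_3 = (12 − 12) − 0 = 0, and there is no ∂_3, so H_2 ≅ 0.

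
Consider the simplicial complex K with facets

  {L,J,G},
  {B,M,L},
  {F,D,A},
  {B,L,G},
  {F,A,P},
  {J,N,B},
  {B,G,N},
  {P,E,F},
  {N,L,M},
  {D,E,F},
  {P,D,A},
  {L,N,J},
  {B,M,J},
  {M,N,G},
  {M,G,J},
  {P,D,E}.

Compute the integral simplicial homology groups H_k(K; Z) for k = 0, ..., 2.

We work with the vertex ordering A < B < D < E < F < G < J < L < M < N < P. The simplices of K, each written with vertices in increasing order, are:

  0-simplices (11): A, B, D, E, F, G, J, L, M, N, P
  1-simplices (24): AD, AF, AP, BG, BJ, BL, BM, BN, DE, DF, DP, EF, EP, FP, GJ, GL, GM, GN, JL, JM, JN, LM, LN, MN
  2-simplices (16): ADF, ADP, AFP, BGL, BGN, BJM, BJN, BLM, DEF, DEP, EFP, GJL, GJM, GMN, JLN, LMN

giving chain groups C_0 ≅ Z^11, C_1 ≅ Z^24, C_2 ≅ Z^16.

Boundary ∂_1: C_1 → C_0 is given by ∂[p,q] = [q] − [p].
The 11×24 boundary matrix has rank 9 and Smith normal form diag(1,1,1,1,1,1,1,1,1).

Boundary ∂_2: C_2 → C_1 maps a triangle to the signed sum of its edges. For instance
  ∂GJM = JM − GM + GJ,
  ∂BJN = JN − BN + BJ.
As a 24×16 matrix over Z this has rank 15, with invariant factors (1,1,1,1,1,1,1,1,1,1,1,1,1,1,2).

From H_k ≅ ker(∂_k) / im(∂_{k+1}) we obtain:

  H_0: rank C_0 − rank ∂_1 = 11 − 9 = 2, and the invariant factors of ∂_1 are all 1, so H_0 ≅ Z^2.
  H_1: rank ker ∂_1 − rank ∂_2 = (24 − 9) − 15 = 0, and ∂_2 has invariant factor 2 > 1, so H_1 ≅ Z/2.
  H_2: rank ker ∂_2 − rank ∂_3 = (16 − 15) − 0 = 1, and there is no ∂_3, so H_2 ≅ Z.

As a check, the Euler characteristic is 11 − 24 + 16 = 3, which agrees with 2 − 0 + 1 = 3.
(K is a triangulation of the disjoint union of the real projective plane RP^2 and the 2-sphere S^2.)

H_0 ≅ Z^2,  H_1 ≅ Z/2,  H_2 ≅ Z.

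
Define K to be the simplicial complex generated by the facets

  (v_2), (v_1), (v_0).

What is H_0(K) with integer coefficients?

H_0 ≅ Z^3.

We work with the vertex ordering v_0 < v_1 < v_2. The simplices of K, each written with vertices in increasing order, are:

  0-simplices (3): [v_0], [v_1], [v_2]

Hence C_0 ≅ Z^3.

Computing H_k = (kernel of ∂_k) / (image of ∂_{k+1}):

  H_0: rank C_0 − rank ∂_1 = 3 − 0 = 3, and there is no ∂_1, so H_0 = Z^3.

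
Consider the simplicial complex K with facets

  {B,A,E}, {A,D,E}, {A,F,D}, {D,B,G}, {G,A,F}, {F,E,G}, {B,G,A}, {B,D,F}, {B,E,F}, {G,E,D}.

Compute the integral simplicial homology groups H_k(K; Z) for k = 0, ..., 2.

We work with the vertex ordering A < B < D < E < F < G. The simplices of K, each written with vertices in increasing order, are:

  0-simplices (6): A, B, D, E, F, G
  1-simplices (15): AB, AD, AE, AF, AG, BD, BE, BF, BG, DE, DF, DG, EF, EG, FG
  2-simplices (10): ABE, ABG, ADE, ADF, AFG, BDF, BDG, BEF, DEG, EFG

Hence C_0 ≅ Z^6, C_1 ≅ Z^15, C_2 ≅ Z^10.

∂_1: C_1 → C_0 sends each edge [p,q] (with p < q) to q − p. For instance
  ∂BF = F − B.
The resulting 6×15 matrix has rank 5, and its Smith normal form has invariant factors (1,1,1,1,1).

∂_2: C_2 → C_1 sends each 2-simplex [p,q,r] to [q,r] − [p,r] + [p,q]. For instance
  ∂DEG = EG − DG + DE,
  ∂ADE = DE − AE + AD.
As a 15×10 matrix over Z this has rank 10, with invariant factors (1,1,1,1,1,1,1,1,1,2).

Now H_k = ker ∂_k / im ∂_{k+1}, so:

  H_0: rank C_0 − rank ∂_1 = 6 − 5 = 1, and the invariant factors of ∂_1 are all 1, so H_0 = Z.
  H_1: rank ker ∂_1 − rank ∂_2 = (15 − 5) − 10 = 0, and ∂_2 has invariant factor 2 > 1, so H_1 = Z_2.
  H_2: rank ker ∂_2 − rank ∂_3 = (10 − 10) − 0 = 0, and there is no ∂_3, so H_2 = 0.

(K is a triangulation of the real projective plane RP^2.)

H_0 ≅ Z,  H_1 ≅ Z_2,  H_2 = 0.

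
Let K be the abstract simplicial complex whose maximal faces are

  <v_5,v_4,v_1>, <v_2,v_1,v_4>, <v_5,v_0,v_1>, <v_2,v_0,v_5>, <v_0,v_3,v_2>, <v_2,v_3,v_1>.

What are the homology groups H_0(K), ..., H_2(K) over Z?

Order the vertices as v_0 < v_1 < v_2 < v_3 < v_4 < v_5. Listing each simplex with vertices in this order, K has dimension 2 with simplices:

  0-simplices (6): [v_0], [v_1], [v_2], [v_3], [v_4], [v_5]
  1-simplices (12): [v_0,v_1], [v_0,v_2], [v_0,v_3], [v_0,v_5], [v_1,v_2], [v_1,v_3], [v_1,v_4], [v_1,v_5], [v_2,v_3], [v_2,v_4], [v_2,v_5], [v_4,v_5]
  2-simplices (6): [v_0,v_1,v_5], [v_0,v_2,v_3], [v_0,v_2,v_5], [v_1,v_2,v_3], [v_1,v_2,v_4], [v_1,v_4,v_5]

Hence C_0 ≅ Z^6, C_1 ≅ Z^12, C_2 ≅ Z^6.

The boundary map ∂_1: C_1 → C_0 is given by ∂[p,q] = [q] − [p]. For instance
  ∂[v_1,v_5] = [v_5] − [v_1].
The 6×12 boundary matrix has rank 5 and Smith normal form diag(1,1,1,1,1).

Boundary ∂_2: C_2 → C_1 sends each 2-simplex [p,q,r] to [q,r] − [p,r] + [p,q]. For instance
  ∂[v_1,v_2,v_3] = [v_2,v_3] − [v_1,v_3] + [v_1,v_2],
  ∂[v_1,v_2,v_4] = [v_2,v_4] − [v_1,v_4] + [v_1,v_2].
The 12×6 boundary matrix has rank 6 and Smith normal form diag(1,1,1,1,1,1).

From H_k ≅ ker(∂_k) / im(∂_{k+1}) we obtain:

  H_0: rank C_0 − rank ∂_1 = 6 − 5 = 1, and the invariant factors of ∂_1 are all 1, so H_0 ≅ Z.
  H_1: rank ker ∂_1 − rank ∂_2 = (12 − 5) − 6 = 1, and the invariant factors of ∂_2 are all 1, so H_1 ≅ Z.
  H_2: rank ker ∂_2 − rank ∂_3 = (6 − 6) − 0 = 0, and there is no ∂_3, so H_2 ≅ 0.

H_0 = Z,  H_1 = Z,  H_2 = 0.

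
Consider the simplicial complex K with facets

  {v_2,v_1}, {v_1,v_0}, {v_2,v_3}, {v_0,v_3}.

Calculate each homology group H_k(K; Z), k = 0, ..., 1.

Fix the vertex order v_0 < v_1 < v_2 < v_3 and write every simplex with vertices in increasing order. Then dim K = 1 and the simplices of K are:

  0-simplices (4): [v_0], [v_1], [v_2], [v_3]
  1-simplices (4): [v_0,v_1], [v_0,v_3], [v_1,v_2], [v_2,v_3]

so the chain groups are C_0 ≅ Z^4, C_1 ≅ Z^4.

∂_1: C_1 → C_0 maps an edge to its endpoints' difference, ∂[p,q] = q − p.
The resulting 4×4 matrix has rank 3, and its Smith normal form has invariant factors (1,1,1).

Computing H_k = (kernel of ∂_k) / (image of ∂_{k+1}):

  H_0: rank C_0 − rank ∂_1 = 4 − 3 = 1, and the invariant factors of ∂_1 are all 1, so H_0 ≅ Z.
  H_1: rank ker ∂_1 − rank ∂_2 = (4 − 3) − 0 = 1, and there is no ∂_2, so H_1 ≅ Z.

As a check, the Euler characteristic is 4 − 4 = 0, which agrees with 1 − 1 = 0.

H_0 = Z,  H_1 = Z.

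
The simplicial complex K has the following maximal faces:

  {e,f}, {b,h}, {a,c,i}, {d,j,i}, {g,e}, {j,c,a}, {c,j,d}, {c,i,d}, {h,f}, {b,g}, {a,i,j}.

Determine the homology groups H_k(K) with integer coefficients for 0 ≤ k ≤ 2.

H_0 ≅ Z^2,  H_1 ≅ Z,  H_2 ≅ Z.

Take the total order a < b < c < d < e < f < g < h < i < j on the vertex set. Then K (dimension 2) consists of the simplices:

  0-simplices (10): a, b, c, d, e, f, g, h, i, j
  1-simplices (14): ac, ai, aj, bg, bh, cd, ci, cj, di, dj, ef, eg, fh, ij
  2-simplices (6): aci, acj, aij, cdi, cdj, dij

Hence C_0 ≅ Z^10, C_1 ≅ Z^14, C_2 ≅ Z^6.

Boundary ∂_1: C_1 → C_0 is given by ∂[p,q] = [q] − [p].
This gives a 10×14 integer matrix of rank 8; reducing to Smith normal form yields diagonal entries (1,1,1,1,1,1,1,1).

Boundary ∂_2: C_2 → C_1 maps a triangle to the signed sum of its edges. For instance
  ∂aij = ij − aj + ai,
  ∂acj = cj − aj + ac.
The 14×6 boundary matrix has rank 5 and Smith normal form diag(1,1,1,1,1).

Reading off H_k = ker ∂_k / im ∂_{k+1}:

  H_0: rank C_0 − rank ∂_1 = 10 − 8 = 2, and the invariant factors of ∂_1 are all 1, so H_0 ≅ Z^2.
  H_1: rank ker ∂_1 − rank ∂_2 = (14 − 8) − 5 = 1, and the invariant factors of ∂_2 are all 1, so H_1 ≅ Z.
  H_2: rank ker ∂_2 − rank ∂_3 = (6 − 5) − 0 = 1, and there is no ∂_3, so H_2 ≅ Z.

As a check, the Euler characteristic is 10 − 14 + 6 = 2, which agrees with 2 − 1 + 1 = 2.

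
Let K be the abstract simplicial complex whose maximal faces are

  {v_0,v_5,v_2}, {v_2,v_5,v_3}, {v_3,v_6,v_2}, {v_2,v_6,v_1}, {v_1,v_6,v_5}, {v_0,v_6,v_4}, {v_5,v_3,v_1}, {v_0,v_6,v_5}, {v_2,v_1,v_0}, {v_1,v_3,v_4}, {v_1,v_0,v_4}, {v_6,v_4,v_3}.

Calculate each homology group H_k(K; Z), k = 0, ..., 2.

H_0 = Z,  H_1 = Z/2,  H_2 = 0.

Fix the vertex order v_0 < v_1 < v_2 < v_3 < v_4 < v_5 < v_6 and write every simplex with vertices in increasing order. Then dim K = 2 and the simplices of K are:

  0-simplices (7): [v_0], [v_1], [v_2], [v_3], [v_4], [v_5], [v_6]
  1-simplices (18): (18 of them)
  2-simplices (12): (12 of them)

giving chain groups C_0 ≅ Z^7, C_1 ≅ Z^18, C_2 ≅ Z^12.

The boundary map ∂_1: C_1 → C_0 is given by ∂[p,q] = [q] − [p]. For instance
  ∂[v_2,v_5] = [v_5] − [v_2].
This gives a 7×18 integer matrix of rank 6; reducing to Smith normal form yields diagonal entries (1,1,1,1,1,1).

∂_2: C_2 → C_1 acts by ∂[p,q,r] = [q,r] − [p,r] + [p,q]. For instance
  ∂[v_0,v_5,v_6] = [v_5,v_6] − [v_0,v_6] + [v_0,v_5],
  ∂[v_1,v_3,v_4] = [v_3,v_4] − [v_1,v_4] + [v_1,v_3].
The resulting 18×12 matrix has rank 12, and its Smith normal form has invariant factors (1,1,1,1,1,1,1,1,1,1,1,2).

Reading off H_k = ker ∂_k / im ∂_{k+1}:

  H_0: rank C_0 − rank ∂_1 = 7 − 6 = 1, and the invariant factors of ∂_1 are all 1, so H_0 = Z.
  H_1: rank ker ∂_1 − rank ∂_2 = (18 − 6) − 12 = 0, and ∂_2 has invariant factor 2 > 1, so H_1 = Z/2.
  H_2: rank ker ∂_2 − rank ∂_3 = (12 − 12) − 0 = 0, and there is no ∂_3, so H_2 = 0.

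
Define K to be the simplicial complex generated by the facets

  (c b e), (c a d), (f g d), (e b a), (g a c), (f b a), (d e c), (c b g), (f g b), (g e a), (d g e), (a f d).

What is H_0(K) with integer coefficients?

H_0 = Z.

Order the vertices as a < b < c < d < e < f < g. Listing each simplex with vertices in this order, K has dimension 2 with simplices:

  0-simplices (7): a, b, c, d, e, f, g
  1-simplices (18): ab, ac, ad, ae, af, ag, bc, be, bf, bg, cd, ce, cg, de, df, dg, eg, fg
  2-simplices (12): abe, abf, acd, acg, adf, aeg, bce, bcg, bfg, cde, deg, dfg

so the chain groups are C_0 ≅ Z^7, C_1 ≅ Z^18, C_2 ≅ Z^12.

The boundary map ∂_1: C_1 → C_0 maps an edge to its endpoints' difference, ∂[p,q] = q − p.
As a 7×18 matrix over Z this has rank 6, with invariant factors (1,1,1,1,1,1).

∂_2: C_2 → C_1 acts by ∂[p,q,r] = [q,r] − [p,r] + [p,q]. For instance
  ∂cde = de − ce + cd,
  ∂bfg = fg − bg + bf.
The resulting 18×12 matrix has rank 12, and its Smith normal form has invariant factors (1,1,1,1,1,1,1,1,1,1,1,2).

Now H_k = ker ∂_k / im ∂_{k+1}, so:

  H_0: rank C_0 − rank ∂_1 = 7 − 6 = 1, and the invariant factors of ∂_1 are all 1, so H_0 ≅ Z.

(K is a triangulation of the real projective plane RP^2.)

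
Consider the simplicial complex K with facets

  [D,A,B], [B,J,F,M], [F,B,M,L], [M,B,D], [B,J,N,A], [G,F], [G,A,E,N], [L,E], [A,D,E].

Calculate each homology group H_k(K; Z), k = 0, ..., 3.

H_0 = Z,  H_1 = Z^2,  H_2 = 0,  H_3 = 0.

Order the vertices as A < B < D < E < F < G < J < L < M < N. Listing each simplex with vertices in this order, K has dimension 3 with simplices:

  0-simplices (10): A, B, D, E, F, G, J, L, M, N
  1-simplices (25): AB, AD, AE, AG, AJ, AN, BD, BF, BJ, BL, BM, BN, DE, DM, EG, EL, EN, FG, FJ, FL, FM, GN, JM, JN, LM
  2-simplices (18): ABD, ABJ, ABN, ADE, AEG, AEN, AGN, AJN, BDM, BFJ, BFL, BFM, BJM, BJN, BLM, EGN, FJM, FLM
  3-simplices (4): ABJN, AEGN, BFJM, BFLM

Hence C_0 ≅ Z^10, C_1 ≅ Z^25, C_2 ≅ Z^18, C_3 ≅ Z^4.

The boundary map ∂_1: C_1 → C_0 is given by ∂[p,q] = [q] − [p].
As a 10×25 matrix over Z this has rank 9, with invariant factors (1,1,1,1,1,1,1,1,1).

The boundary map ∂_2: C_2 → C_1 maps a triangle to the signed sum of its edges. For instance
  ∂BDM = DM − BM + BD,
  ∂ABD = BD − AD + AB.
This gives a 25×18 integer matrix of rank 14; reducing to Smith normal form yields diagonal entries (1,1,1,1,1,1,1,1,1,1,1,1,1,1).

Boundary ∂_3: C_3 → C_2 sends each 3-simplex σ to the alternating sum Σ_i (−1)^i (σ with its i-th vertex removed). For instance
  ∂ABJN = BJN − AJN + ABN − ABJ,
  ∂AEGN = EGN − AGN + AEN − AEG.
The 18×4 boundary matrix has rank 4 and Smith normal form diag(1,1,1,1).

Now H_k = ker ∂_k / im ∂_{k+1}, so:

  H_0: rank C_0 − rank ∂_1 = 10 − 9 = 1, and the invariant factors of ∂_1 are all 1, so H_0 = Z.
  H_1: rank ker ∂_1 − rank ∂_2 = (25 − 9) − 14 = 2, and the invariant factors of ∂_2 are all 1, so H_1 = Z^2.
  H_2: rank ker ∂_2 − rank ∂_3 = (18 − 14) − 4 = 0, and the invariant factors of ∂_3 are all 1, so H_2 = 0.
  H_3: rank ker ∂_3 − rank ∂_4 = (4 − 4) − 0 = 0, and there is no ∂_4, so H_3 = 0.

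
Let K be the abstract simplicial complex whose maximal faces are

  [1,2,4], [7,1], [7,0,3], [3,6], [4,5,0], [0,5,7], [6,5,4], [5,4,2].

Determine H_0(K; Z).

H_0 = Z.

K has 8 vertices, 15 edges, 6 triangles.
rank ∂_0 = 0, rank ∂_1 = 7 ⇒ b_0 = 8 − 0 − 7 = 1; all invariant factors of ∂_1 are 1 so no torsion. So H_0 ≅ Z.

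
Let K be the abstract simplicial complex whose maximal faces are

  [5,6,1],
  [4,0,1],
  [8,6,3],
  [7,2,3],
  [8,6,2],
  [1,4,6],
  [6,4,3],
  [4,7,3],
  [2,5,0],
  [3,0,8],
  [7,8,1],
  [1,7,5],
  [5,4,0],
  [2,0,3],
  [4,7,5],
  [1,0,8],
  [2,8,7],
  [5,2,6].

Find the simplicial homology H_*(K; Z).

Order the vertices as 0 < 1 < 2 < 3 < 4 < 5 < 6 < 7 < 8. Listing each simplex with vertices in this order, K has dimension 2 with simplices:

  0-simplices (9): [0], [1], [2], [3], [4], [5], [6], [7], [8]
  1-simplices (27): (27 of them)
  2-simplices (18): [0,1,4], [0,1,8], [0,2,3], [0,2,5], [0,3,8], [0,4,5], [1,4,6], [1,5,6], [1,5,7], [1,7,8], [2,3,7], [2,5,6], [2,6,8], [2,7,8], [3,4,6], [3,4,7], [3,6,8], [4,5,7]

giving chain groups C_0 ≅ Z^9, C_1 ≅ Z^27, C_2 ≅ Z^18.

The boundary map ∂_1: C_1 → C_0 is given by ∂[p,q] = [q] − [p].
The resulting 9×27 matrix has rank 8, and its Smith normal form has invariant factors (1,1,1,1,1,1,1,1).

∂_2: C_2 → C_1 acts by ∂[p,q,r] = [q,r] − [p,r] + [p,q]. For instance
  ∂[2,6,8] = [6,8] − [2,8] + [2,6],
  ∂[2,7,8] = [7,8] − [2,8] + [2,7].
The 27×18 boundary matrix has rank 18 and Smith normal form diag(1,1,1,1,1,1,1,1,1,1,1,1,1,1,1,1,1,2).

Reading off H_k = ker ∂_k / im ∂_{k+1}:

  H_0: rank C_0 − rank ∂_1 = 9 − 8 = 1, and the invariant factors of ∂_1 are all 1, so H_0 ≅ Z.
  H_1: rank ker ∂_1 − rank ∂_2 = (27 − 8) − 18 = 1, and ∂_2 has invariant factor 2 > 1, so H_1 ≅ Z ⊕ Z/2.
  H_2: rank ker ∂_2 − rank ∂_3 = (18 − 18) − 0 = 0, and there is no ∂_3, so H_2 ≅ 0.

H_0 = Z,  H_1 = Z ⊕ Z/2,  H_2 = 0.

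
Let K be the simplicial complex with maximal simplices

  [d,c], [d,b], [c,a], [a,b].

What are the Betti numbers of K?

Fix the vertex order a < b < c < d and write every simplex with vertices in increasing order. Then dim K = 1 and the simplices of K are:

  0-simplices (4): a, b, c, d
  1-simplices (4): ab, ac, bd, cd

giving chain groups C_0 ≅ Z^4, C_1 ≅ Z^4.

Boundary ∂_1: C_1 → C_0 maps an edge to its endpoints' difference, ∂[p,q] = q − p. For instance
  ∂bd = d − b.
This gives a 4×4 integer matrix of rank 3; reducing to Smith normal form yields diagonal entries (1,1,1).

From H_k ≅ ker(∂_k) / im(∂_{k+1}) we obtain:

  H_0: rank C_0 − rank ∂_1 = 4 − 3 = 1, and the invariant factors of ∂_1 are all 1, so H_0 = Z.
  H_1: rank ker ∂_1 − rank ∂_2 = (4 − 3) − 0 = 1, and there is no ∂_2, so H_1 = Z.

As a check, the Euler characteristic is 4 − 4 = 0, which agrees with 1 − 1 = 0.

Hence the Betti numbers are b_0 = 1, b_1 = 1.

b_0 = 1, b_1 = 1.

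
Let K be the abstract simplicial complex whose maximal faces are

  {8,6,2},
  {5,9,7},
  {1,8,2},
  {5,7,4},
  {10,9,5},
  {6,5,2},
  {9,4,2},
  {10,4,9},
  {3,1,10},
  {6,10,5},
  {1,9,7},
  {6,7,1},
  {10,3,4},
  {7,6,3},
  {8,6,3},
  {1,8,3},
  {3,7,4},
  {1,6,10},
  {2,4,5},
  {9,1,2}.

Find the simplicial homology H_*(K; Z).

Fix the vertex order 1 < 2 < 3 < 4 < 5 < 6 < 7 < 8 < 9 < 10 and write every simplex with vertices in increasing order. Then dim K = 2 and the simplices of K are:

  0-simplices (10): [1], [2], [3], [4], [5], [6], [7], [8], [9], [10]
  1-simplices (30): (30 of them)
  2-simplices (20): (20 of them)

Hence C_0 ≅ Z^10, C_1 ≅ Z^30, C_2 ≅ Z^20.

∂_1: C_1 → C_0 sends each edge [p,q] (with p < q) to q − p. For instance
  ∂[1,7] = [7] − [1].
The 10×30 boundary matrix has rank 9 and Smith normal form diag(1,1,1,1,1,1,1,1,1).

∂_2: C_2 → C_1 acts by ∂[p,q,r] = [q,r] − [p,r] + [p,q]. For instance
  ∂[5,9,10] = [9,10] − [5,10] + [5,9],
  ∂[3,4,10] = [4,10] − [3,10] + [3,4].
The resulting 30×20 matrix has rank 20, and its Smith normal form has invariant factors (1,1,1,1,1,1,1,1,1,1,1,1,1,1,1,1,1,1,1,2).

From H_k ≅ ker(∂_k) / im(∂_{k+1}) we obtain:

  H_0: rank C_0 − rank ∂_1 = 10 − 9 = 1, and the invariant factors of ∂_1 are all 1, so H_0 ≅ Z.
  H_1: rank ker ∂_1 − rank ∂_2 = (30 − 9) − 20 = 1, and ∂_2 has invariant factor 2 > 1, so H_1 ≅ Z ⊕ Z/2Z.
  H_2: rank ker ∂_2 − rank ∂_3 = (20 − 20) − 0 = 0, and there is no ∂_3, so H_2 ≅ 0.

(K is a triangulation of the Klein bottle.)

H_0 ≅ Z,  H_1 ≅ Z ⊕ Z/2Z,  H_2 = 0.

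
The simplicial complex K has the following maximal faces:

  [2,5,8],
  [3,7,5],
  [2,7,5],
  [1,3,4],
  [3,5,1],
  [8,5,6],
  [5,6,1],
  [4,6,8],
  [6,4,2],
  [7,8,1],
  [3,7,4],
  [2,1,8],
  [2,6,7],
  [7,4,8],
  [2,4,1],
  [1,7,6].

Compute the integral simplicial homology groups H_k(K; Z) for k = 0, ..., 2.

H_0 ≅ Z,  H_1 ≅ Z^2,  H_2 ≅ Z.

We work with the vertex ordering 1 < 2 < 3 < 4 < 5 < 6 < 7 < 8. The simplices of K, each written with vertices in increasing order, are:

  0-simplices (8): [1], [2], [3], [4], [5], [6], [7], [8]
  1-simplices (24): (24 of them)
  2-simplices (16): [1,2,4], [1,2,8], [1,3,4], [1,3,5], [1,5,6], [1,6,7], [1,7,8], [2,4,6], [2,5,7], [2,5,8], [2,6,7], [3,4,7], [3,5,7], [4,6,8], [4,7,8], [5,6,8]

giving chain groups C_0 ≅ Z^8, C_1 ≅ Z^24, C_2 ≅ Z^16.

The boundary map ∂_1: C_1 → C_0 maps an edge to its endpoints' difference, ∂[p,q] = q − p.
This gives a 8×24 integer matrix of rank 7; reducing to Smith normal form yields diagonal entries (1,1,1,1,1,1,1).

∂_2: C_2 → C_1 maps a triangle to the signed sum of its edges. For instance
  ∂[2,4,6] = [4,6] − [2,6] + [2,4],
  ∂[5,6,8] = [6,8] − [5,8] + [5,6].
The resulting 24×16 matrix has rank 15, and its Smith normal form has invariant factors (1,1,1,1,1,1,1,1,1,1,1,1,1,1,1).

Reading off H_k = ker ∂_k / im ∂_{k+1}:

  H_0: rank C_0 − rank ∂_1 = 8 − 7 = 1, and the invariant factors of ∂_1 are all 1, so H_0 ≅ Z.
  H_1: rank ker ∂_1 − rank ∂_2 = (24 − 7) − 15 = 2, and the invariant factors of ∂_2 are all 1, so H_1 ≅ Z^2.
  H_2: rank ker ∂_2 − rank ∂_3 = (16 − 15) − 0 = 1, and there is no ∂_3, so H_2 ≅ Z.

As a check, the Euler characteristic is 8 − 24 + 16 = 0, which agrees with 1 − 2 + 1 = 0.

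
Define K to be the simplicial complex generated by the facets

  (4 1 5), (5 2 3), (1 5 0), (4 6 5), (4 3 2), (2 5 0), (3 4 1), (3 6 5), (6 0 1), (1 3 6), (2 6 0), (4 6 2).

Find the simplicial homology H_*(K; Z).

H_0 ≅ Z,  H_1 ≅ Z/2,  H_2 = 0.

Fix the vertex order 0 < 1 < 2 < 3 < 4 < 5 < 6 and write every simplex with vertices in increasing order. Then dim K = 2 and the simplices of K are:

  0-simplices (7): [0], [1], [2], [3], [4], [5], [6]
  1-simplices (18): [0,1], [0,2], [0,5], [0,6], [1,3], [1,4], [1,5], [1,6], [2,3], [2,4], [2,5], [2,6], [3,4], [3,5], [3,6], [4,5], [4,6], [5,6]
  2-simplices (12): [0,1,5], [0,1,6], [0,2,5], [0,2,6], [1,3,4], [1,3,6], [1,4,5], [2,3,4], [2,3,5], [2,4,6], [3,5,6], [4,5,6]

giving chain groups C_0 ≅ Z^7, C_1 ≅ Z^18, C_2 ≅ Z^12.

The boundary map ∂_1: C_1 → C_0 maps an edge to its endpoints' difference, ∂[p,q] = q − p.
The 7×18 boundary matrix has rank 6 and Smith normal form diag(1,1,1,1,1,1).

Boundary ∂_2: C_2 → C_1 maps a triangle to the signed sum of its edges. For instance
  ∂[0,1,5] = [1,5] − [0,5] + [0,1],
  ∂[1,3,6] = [3,6] − [1,6] + [1,3].
This gives a 18×12 integer matrix of rank 12; reducing to Smith normal form yields diagonal entries (1,1,1,1,1,1,1,1,1,1,1,2).

Now H_k = ker ∂_k / im ∂_{k+1}, so:

  H_0: rank C_0 − rank ∂_1 = 7 − 6 = 1, and the invariant factors of ∂_1 are all 1, so H_0 = Z.
  H_1: rank ker ∂_1 − rank ∂_2 = (18 − 6) − 12 = 0, and ∂_2 has invariant factor 2 > 1, so H_1 = Z/2.
  H_2: rank ker ∂_2 − rank ∂_3 = (12 − 12) − 0 = 0, and there is no ∂_3, so H_2 = 0.

As a check, the Euler characteristic is 7 − 18 + 12 = 1, which agrees with 1 − 0 + 0 = 1.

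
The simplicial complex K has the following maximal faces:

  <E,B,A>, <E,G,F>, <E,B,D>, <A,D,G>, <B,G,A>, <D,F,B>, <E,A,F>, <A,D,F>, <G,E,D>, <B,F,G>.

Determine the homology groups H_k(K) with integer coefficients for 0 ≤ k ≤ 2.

H_0 ≅ Z,  H_1 ≅ Z/2Z,  H_2 = 0.

Fix the vertex order A < B < D < E < F < G and write every simplex with vertices in increasing order. Then dim K = 2 and the simplices of K are:

  0-simplices (6): A, B, D, E, F, G
  1-simplices (15): AB, AD, AE, AF, AG, BD, BE, BF, BG, DE, DF, DG, EF, EG, FG
  2-simplices (10): ABE, ABG, ADF, ADG, AEF, BDE, BDF, BFG, DEG, EFG

Hence C_0 ≅ Z^6, C_1 ≅ Z^15, C_2 ≅ Z^10.

Boundary ∂_1: C_1 → C_0 sends each edge [p,q] (with p < q) to q − p. For instance
  ∂BF = F − B.
This gives a 6×15 integer matrix of rank 5; reducing to Smith normal form yields diagonal entries (1,1,1,1,1).

Boundary ∂_2: C_2 → C_1 maps a triangle to the signed sum of its edges. For instance
  ∂ADG = DG − AG + AD,
  ∂BFG = FG − BG + BF.
The resulting 15×10 matrix has rank 10, and its Smith normal form has invariant factors (1,1,1,1,1,1,1,1,1,2).

From H_k ≅ ker(∂_k) / im(∂_{k+1}) we obtain:

  H_0: rank C_0 − rank ∂_1 = 6 − 5 = 1, and the invariant factors of ∂_1 are all 1, so H_0 ≅ Z.
  H_1: rank ker ∂_1 − rank ∂_2 = (15 − 5) − 10 = 0, and ∂_2 has invariant factor 2 > 1, so H_1 ≅ Z/2Z.
  H_2: rank ker ∂_2 − rank ∂_3 = (10 − 10) − 0 = 0, and there is no ∂_3, so H_2 ≅ 0.

As a check, the Euler characteristic is 6 − 15 + 10 = 1, which agrees with 1 − 0 + 0 = 1.
(K is a triangulation of the real projective plane RP^2.)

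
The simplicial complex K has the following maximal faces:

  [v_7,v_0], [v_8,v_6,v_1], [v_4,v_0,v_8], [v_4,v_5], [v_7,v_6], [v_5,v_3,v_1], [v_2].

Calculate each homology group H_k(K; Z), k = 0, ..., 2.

H_0 ≅ Z^2,  H_1 ≅ Z^2,  H_2 = 0.

K has 9 vertices, 12 edges, 3 triangles.
rank ∂_0 = 0, rank ∂_1 = 7 ⇒ b_0 = 9 − 0 − 7 = 2; all invariant factors of ∂_1 are 1 so no torsion. So H_0 ≅ Z^2.
rank ∂_1 = 7, rank ∂_2 = 3 ⇒ b_1 = 12 − 7 − 3 = 2; all invariant factors of ∂_2 are 1 so no torsion. So H_1 ≅ Z^2.
rank ∂_2 = 3, rank ∂_3 = 0 ⇒ b_2 = 3 − 3 − 0 = 0. So H_2 ≅ 0.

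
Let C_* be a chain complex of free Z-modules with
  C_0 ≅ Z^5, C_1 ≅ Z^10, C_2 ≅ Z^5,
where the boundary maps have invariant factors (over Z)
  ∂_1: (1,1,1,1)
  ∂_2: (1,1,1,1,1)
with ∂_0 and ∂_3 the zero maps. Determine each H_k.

H_0 ≅ Z,  H_1 ≅ Z,  H_2 = 0.

H_0: b_0 = 5 − 0 − 4 = 1; torsion from ∂_1 factors > 1: none. So H_0 ≅ Z.
H_1: b_1 = 10 − 4 − 5 = 1; torsion from ∂_2 factors > 1: none. So H_1 ≅ Z.
H_2: b_2 = 5 − 5 − 0 = 0; torsion from ∂_3 factors > 1: none. So H_2 ≅ 0.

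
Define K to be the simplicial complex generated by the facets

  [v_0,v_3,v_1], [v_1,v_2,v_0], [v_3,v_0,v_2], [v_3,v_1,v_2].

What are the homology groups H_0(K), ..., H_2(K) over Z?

Order the vertices as v_0 < v_1 < v_2 < v_3. Listing each simplex with vertices in this order, K has dimension 2 with simplices:

  0-simplices (4): [v_0], [v_1], [v_2], [v_3]
  1-simplices (6): [v_0,v_1], [v_0,v_2], [v_0,v_3], [v_1,v_2], [v_1,v_3], [v_2,v_3]
  2-simplices (4): [v_0,v_1,v_2], [v_0,v_1,v_3], [v_0,v_2,v_3], [v_1,v_2,v_3]

giving chain groups C_0 ≅ Z^4, C_1 ≅ Z^6, C_2 ≅ Z^4.

Boundary ∂_1: C_1 → C_0 is given by ∂[p,q] = [q] − [p].
This gives a 4×6 integer matrix of rank 3; reducing to Smith normal form yields diagonal entries (1,1,1).

∂_2: C_2 → C_1 maps a triangle to the signed sum of its edges. For instance
  ∂[v_0,v_1,v_2] = [v_1,v_2] − [v_0,v_2] + [v_0,v_1],
  ∂[v_1,v_2,v_3] = [v_2,v_3] − [v_1,v_3] + [v_1,v_2].
The 6×4 boundary matrix has rank 3 and Smith normal form diag(1,1,1).

Computing H_k = (kernel of ∂_k) / (image of ∂_{k+1}):

  H_0: rank C_0 − rank ∂_1 = 4 − 3 = 1, and the invariant factors of ∂_1 are all 1, so H_0 = Z.
  H_1: rank ker ∂_1 − rank ∂_2 = (6 − 3) − 3 = 0, and the invariant factors of ∂_2 are all 1, so H_1 = 0.
  H_2: rank ker ∂_2 − rank ∂_3 = (4 − 3) − 0 = 1, and there is no ∂_3, so H_2 = Z.

As a check, the Euler characteristic is 4 − 6 + 4 = 2, which agrees with 1 − 0 + 1 = 2.

H_0 ≅ Z,  H_1 = 0,  H_2 ≅ Z.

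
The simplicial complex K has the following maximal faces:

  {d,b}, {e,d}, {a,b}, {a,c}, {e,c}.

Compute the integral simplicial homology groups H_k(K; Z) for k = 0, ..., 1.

Fix the vertex order a < b < c < d < e and write every simplex with vertices in increasing order. Then dim K = 1 and the simplices of K are:

  0-simplices (5): a, b, c, d, e
  1-simplices (5): ab, ac, bd, ce, de

so the chain groups are C_0 ≅ Z^5, C_1 ≅ Z^5.

Boundary ∂_1: C_1 → C_0 maps an edge to its endpoints' difference, ∂[p,q] = q − p. For instance
  ∂ac = c − a.
The 5×5 boundary matrix has rank 4 and Smith normal form diag(1,1,1,1).

Now H_k = ker ∂_k / im ∂_{k+1}, so:

  H_0: rank C_0 − rank ∂_1 = 5 − 4 = 1, and the invariant factors of ∂_1 are all 1, so H_0 ≅ Z.
  H_1: rank ker ∂_1 − rank ∂_2 = (5 − 4) − 0 = 1, and there is no ∂_2, so H_1 ≅ Z.

H_0 = Z,  H_1 = Z.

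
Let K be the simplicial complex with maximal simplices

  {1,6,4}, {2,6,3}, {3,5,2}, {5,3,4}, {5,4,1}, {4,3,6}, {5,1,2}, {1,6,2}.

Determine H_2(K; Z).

H_2 = Z.

We work with the vertex ordering 1 < 2 < 3 < 4 < 5 < 6. The simplices of K, each written with vertices in increasing order, are:

  0-simplices (6): [1], [2], [3], [4], [5], [6]
  1-simplices (12): [1,2], [1,4], [1,5], [1,6], [2,3], [2,5], [2,6], [3,4], [3,5], [3,6], [4,5], [4,6]
  2-simplices (8): [1,2,5], [1,2,6], [1,4,5], [1,4,6], [2,3,5], [2,3,6], [3,4,5], [3,4,6]

giving chain groups C_0 ≅ Z^6, C_1 ≅ Z^12, C_2 ≅ Z^8.

Boundary ∂_1: C_1 → C_0 is given by ∂[p,q] = [q] − [p]. For instance
  ∂[2,3] = [3] − [2].
The 6×12 boundary matrix has rank 5 and Smith normal form diag(1,1,1,1,1).

Boundary ∂_2: C_2 → C_1 maps a triangle to the signed sum of its edges. For instance
  ∂[1,2,6] = [2,6] − [1,6] + [1,2],
  ∂[1,2,5] = [2,5] − [1,5] + [1,2].
The resulting 12×8 matrix has rank 7, and its Smith normal form has invariant factors (1,1,1,1,1,1,1).

Now H_k = ker ∂_k / im ∂_{k+1}, so:

  H_2: rank ker ∂_2 − rank ∂_3 = (8 − 7) − 0 = 1, and there is no ∂_3, so H_2 = Z.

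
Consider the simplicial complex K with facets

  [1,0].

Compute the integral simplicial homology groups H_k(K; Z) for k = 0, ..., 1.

Fix the vertex order 0 < 1 and write every simplex with vertices in increasing order. Then dim K = 1 and the simplices of K are:

  0-simplices (2): [0], [1]
  1-simplices (1): [0,1]

Hence C_0 ≅ Z^2, C_1 ≅ Z^1.

∂_1: C_1 → C_0 maps an edge to its endpoints' difference, ∂[p,q] = q − p. For instance
  ∂[0,1] = [1] − [0].
The 2×1 boundary matrix has rank 1 and Smith normal form diag(1).

Computing H_k = (kernel of ∂_k) / (image of ∂_{k+1}):

  H_0: rank C_0 − rank ∂_1 = 2 − 1 = 1, and the invariant factors of ∂_1 are all 1, so H_0 ≅ Z.
  H_1: rank ker ∂_1 − rank ∂_2 = (1 − 1) − 0 = 0, and there is no ∂_2, so H_1 ≅ 0.

As a check, the Euler characteristic is 2 − 1 = 1, which agrees with 1 − 0 = 1.

H_0 = Z,  H_1 = 0.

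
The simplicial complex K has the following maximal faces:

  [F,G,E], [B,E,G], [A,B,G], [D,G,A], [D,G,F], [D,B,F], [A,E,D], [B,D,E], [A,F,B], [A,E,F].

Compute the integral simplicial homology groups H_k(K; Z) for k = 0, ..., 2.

Take the total order A < B < D < E < F < G on the vertex set. Then K (dimension 2) consists of the simplices:

  0-simplices (6): A, B, D, E, F, G
  1-simplices (15): AB, AD, AE, AF, AG, BD, BE, BF, BG, DE, DF, DG, EF, EG, FG
  2-simplices (10): ABF, ABG, ADE, ADG, AEF, BDE, BDF, BEG, DFG, EFG

giving chain groups C_0 ≅ Z^6, C_1 ≅ Z^15, C_2 ≅ Z^10.

∂_1: C_1 → C_0 sends each edge [p,q] (with p < q) to q − p. For instance
  ∂BF = F − B.
The resulting 6×15 matrix has rank 5, and its Smith normal form has invariant factors (1,1,1,1,1).

Boundary ∂_2: C_2 → C_1 sends each 2-simplex [p,q,r] to [q,r] − [p,r] + [p,q]. For instance
  ∂BDF = DF − BF + BD,
  ∂AEF = EF − AF + AE.
The 15×10 boundary matrix has rank 10 and Smith normal form diag(1,1,1,1,1,1,1,1,1,2).

Now H_k = ker ∂_k / im ∂_{k+1}, so:

  H_0: rank C_0 − rank ∂_1 = 6 − 5 = 1, and the invariant factors of ∂_1 are all 1, so H_0 = Z.
  H_1: rank ker ∂_1 − rank ∂_2 = (15 − 5) − 10 = 0, and ∂_2 has invariant factor 2 > 1, so H_1 = Z/2Z.
  H_2: rank ker ∂_2 − rank ∂_3 = (10 − 10) − 0 = 0, and there is no ∂_3, so H_2 = 0.

(K is a triangulation of the real projective plane RP^2.)

H_0 ≅ Z,  H_1 ≅ Z/2Z,  H_2 = 0.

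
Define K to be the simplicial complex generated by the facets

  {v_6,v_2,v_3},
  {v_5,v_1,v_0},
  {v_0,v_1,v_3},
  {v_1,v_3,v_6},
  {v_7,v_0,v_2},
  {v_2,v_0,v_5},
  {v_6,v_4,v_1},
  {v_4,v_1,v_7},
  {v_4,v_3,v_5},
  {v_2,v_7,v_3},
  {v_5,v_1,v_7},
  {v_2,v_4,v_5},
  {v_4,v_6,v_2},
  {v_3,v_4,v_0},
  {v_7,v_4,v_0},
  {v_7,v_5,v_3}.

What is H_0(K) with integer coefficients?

H_0 = Z.

Fix the vertex order v_0 < v_1 < v_2 < v_3 < v_4 < v_5 < v_6 < v_7 and write every simplex with vertices in increasing order. Then dim K = 2 and the simplices of K are:

  0-simplices (8): [v_0], [v_1], [v_2], [v_3], [v_4], [v_5], [v_6], [v_7]
  1-simplices (24): (24 of them)
  2-simplices (16): (16 of them)

giving chain groups C_0 ≅ Z^8, C_1 ≅ Z^24, C_2 ≅ Z^16.

The boundary map ∂_1: C_1 → C_0 is given by ∂[p,q] = [q] − [p].
As a 8×24 matrix over Z this has rank 7, with invariant factors (1,1,1,1,1,1,1).

Boundary ∂_2: C_2 → C_1 acts by ∂[p,q,r] = [q,r] − [p,r] + [p,q]. For instance
  ∂[v_0,v_4,v_7] = [v_4,v_7] − [v_0,v_7] + [v_0,v_4],
  ∂[v_0,v_1,v_5] = [v_1,v_5] − [v_0,v_5] + [v_0,v_1].
As a 24×16 matrix over Z this has rank 15, with invariant factors (1,1,1,1,1,1,1,1,1,1,1,1,1,1,1).

Now H_k = ker ∂_k / im ∂_{k+1}, so:

  H_0: rank C_0 − rank ∂_1 = 8 − 7 = 1, and the invariant factors of ∂_1 are all 1, so H_0 = Z.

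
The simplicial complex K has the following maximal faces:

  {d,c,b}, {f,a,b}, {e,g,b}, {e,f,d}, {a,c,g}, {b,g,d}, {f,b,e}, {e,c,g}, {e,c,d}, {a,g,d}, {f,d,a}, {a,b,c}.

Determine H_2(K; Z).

H_2 = 0.

Order the vertices as a < b < c < d < e < f < g. Listing each simplex with vertices in this order, K has dimension 2 with simplices:

  0-simplices (7): a, b, c, d, e, f, g
  1-simplices (18): ab, ac, ad, af, ag, bc, bd, be, bf, bg, cd, ce, cg, de, df, dg, ef, eg
  2-simplices (12): abc, abf, acg, adf, adg, bcd, bdg, bef, beg, cde, ceg, def

so the chain groups are C_0 ≅ Z^7, C_1 ≅ Z^18, C_2 ≅ Z^12.

∂_1: C_1 → C_0 maps an edge to its endpoints' difference, ∂[p,q] = q − p. For instance
  ∂bc = c − b.
The 7×18 boundary matrix has rank 6 and Smith normal form diag(1,1,1,1,1,1).

∂_2: C_2 → C_1 acts by ∂[p,q,r] = [q,r] − [p,r] + [p,q]. For instance
  ∂adf = df − af + ad,
  ∂bcd = cd − bd + bc.
The resulting 18×12 matrix has rank 12, and its Smith normal form has invariant factors (1,1,1,1,1,1,1,1,1,1,1,2).

Computing H_k = (kernel of ∂_k) / (image of ∂_{k+1}):

  H_2: rank ker ∂_2 − rank ∂_3 = (12 − 12) − 0 = 0, and there is no ∂_3, so H_2 ≅ 0.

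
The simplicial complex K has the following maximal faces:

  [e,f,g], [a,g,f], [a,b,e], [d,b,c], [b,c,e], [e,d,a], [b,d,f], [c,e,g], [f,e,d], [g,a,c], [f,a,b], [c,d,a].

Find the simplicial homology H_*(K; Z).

H_0 ≅ Z,  H_1 ≅ Z/2,  H_2 = 0.

K has 7 vertices, 18 edges, 12 triangles.
rank ∂_0 = 0, rank ∂_1 = 6 ⇒ b_0 = 7 − 0 − 6 = 1; all invariant factors of ∂_1 are 1 so no torsion. So H_0 = Z.
rank ∂_1 = 6, rank ∂_2 = 12 ⇒ b_1 = 18 − 6 − 12 = 0; ∂_2 has invariant factor(s) [2] giving torsion. So H_1 = Z/2.
rank ∂_2 = 12, rank ∂_3 = 0 ⇒ b_2 = 12 − 12 − 0 = 0. So H_2 = 0.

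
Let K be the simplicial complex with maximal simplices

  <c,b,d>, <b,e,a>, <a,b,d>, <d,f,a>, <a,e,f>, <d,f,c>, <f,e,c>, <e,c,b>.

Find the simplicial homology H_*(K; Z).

H_0 ≅ Z,  H_1 = 0,  H_2 ≅ Z.

Fix the vertex order a < b < c < d < e < f and write every simplex with vertices in increasing order. Then dim K = 2 and the simplices of K are:

  0-simplices (6): a, b, c, d, e, f
  1-simplices (12): ab, ad, ae, af, bc, bd, be, cd, ce, cf, df, ef
  2-simplices (8): abd, abe, adf, aef, bcd, bce, cdf, cef

so the chain groups are C_0 ≅ Z^6, C_1 ≅ Z^12, C_2 ≅ Z^8.

∂_1: C_1 → C_0 maps an edge to its endpoints' difference, ∂[p,q] = q − p. For instance
  ∂af = f − a.
The 6×12 boundary matrix has rank 5 and Smith normal form diag(1,1,1,1,1).

The boundary map ∂_2: C_2 → C_1 maps a triangle to the signed sum of its edges. For instance
  ∂bce = ce − be + bc,
  ∂abd = bd − ad + ab.
This gives a 12×8 integer matrix of rank 7; reducing to Smith normal form yields diagonal entries (1,1,1,1,1,1,1).

Reading off H_k = ker ∂_k / im ∂_{k+1}:

  H_0: rank C_0 − rank ∂_1 = 6 − 5 = 1, and the invariant factors of ∂_1 are all 1, so H_0 = Z.
  H_1: rank ker ∂_1 − rank ∂_2 = (12 − 5) − 7 = 0, and the invariant factors of ∂_2 are all 1, so H_1 = 0.
  H_2: rank ker ∂_2 − rank ∂_3 = (8 − 7) − 0 = 1, and there is no ∂_3, so H_2 = Z.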